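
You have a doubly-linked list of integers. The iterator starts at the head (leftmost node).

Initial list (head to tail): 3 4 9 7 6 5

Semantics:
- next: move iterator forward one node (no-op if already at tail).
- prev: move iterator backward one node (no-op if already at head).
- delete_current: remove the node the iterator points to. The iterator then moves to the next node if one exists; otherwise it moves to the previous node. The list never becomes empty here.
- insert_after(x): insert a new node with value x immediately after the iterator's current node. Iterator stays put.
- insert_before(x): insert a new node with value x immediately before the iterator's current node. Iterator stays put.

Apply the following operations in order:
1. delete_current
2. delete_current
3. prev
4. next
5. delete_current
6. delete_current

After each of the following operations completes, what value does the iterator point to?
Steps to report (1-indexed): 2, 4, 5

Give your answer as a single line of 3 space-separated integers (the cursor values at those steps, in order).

After 1 (delete_current): list=[4, 9, 7, 6, 5] cursor@4
After 2 (delete_current): list=[9, 7, 6, 5] cursor@9
After 3 (prev): list=[9, 7, 6, 5] cursor@9
After 4 (next): list=[9, 7, 6, 5] cursor@7
After 5 (delete_current): list=[9, 6, 5] cursor@6
After 6 (delete_current): list=[9, 5] cursor@5

Answer: 9 7 6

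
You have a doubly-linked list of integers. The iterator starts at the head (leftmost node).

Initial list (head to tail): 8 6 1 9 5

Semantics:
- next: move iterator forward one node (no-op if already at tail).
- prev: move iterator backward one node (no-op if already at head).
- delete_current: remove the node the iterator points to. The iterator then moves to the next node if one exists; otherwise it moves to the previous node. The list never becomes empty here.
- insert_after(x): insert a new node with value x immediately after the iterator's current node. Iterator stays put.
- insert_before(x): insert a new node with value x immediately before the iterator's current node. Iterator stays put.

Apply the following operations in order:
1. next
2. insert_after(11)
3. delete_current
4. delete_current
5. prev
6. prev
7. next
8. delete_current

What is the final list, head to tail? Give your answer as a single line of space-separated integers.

After 1 (next): list=[8, 6, 1, 9, 5] cursor@6
After 2 (insert_after(11)): list=[8, 6, 11, 1, 9, 5] cursor@6
After 3 (delete_current): list=[8, 11, 1, 9, 5] cursor@11
After 4 (delete_current): list=[8, 1, 9, 5] cursor@1
After 5 (prev): list=[8, 1, 9, 5] cursor@8
After 6 (prev): list=[8, 1, 9, 5] cursor@8
After 7 (next): list=[8, 1, 9, 5] cursor@1
After 8 (delete_current): list=[8, 9, 5] cursor@9

Answer: 8 9 5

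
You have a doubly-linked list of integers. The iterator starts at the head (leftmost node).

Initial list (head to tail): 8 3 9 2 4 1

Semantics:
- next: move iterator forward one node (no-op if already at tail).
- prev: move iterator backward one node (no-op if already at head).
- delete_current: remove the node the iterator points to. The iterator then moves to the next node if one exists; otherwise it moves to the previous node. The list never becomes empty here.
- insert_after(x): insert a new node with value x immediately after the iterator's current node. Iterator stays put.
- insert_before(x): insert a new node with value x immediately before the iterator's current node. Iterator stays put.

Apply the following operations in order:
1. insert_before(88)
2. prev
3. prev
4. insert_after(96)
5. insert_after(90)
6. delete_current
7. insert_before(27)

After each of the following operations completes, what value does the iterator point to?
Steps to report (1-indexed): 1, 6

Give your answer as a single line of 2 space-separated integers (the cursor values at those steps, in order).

Answer: 8 90

Derivation:
After 1 (insert_before(88)): list=[88, 8, 3, 9, 2, 4, 1] cursor@8
After 2 (prev): list=[88, 8, 3, 9, 2, 4, 1] cursor@88
After 3 (prev): list=[88, 8, 3, 9, 2, 4, 1] cursor@88
After 4 (insert_after(96)): list=[88, 96, 8, 3, 9, 2, 4, 1] cursor@88
After 5 (insert_after(90)): list=[88, 90, 96, 8, 3, 9, 2, 4, 1] cursor@88
After 6 (delete_current): list=[90, 96, 8, 3, 9, 2, 4, 1] cursor@90
After 7 (insert_before(27)): list=[27, 90, 96, 8, 3, 9, 2, 4, 1] cursor@90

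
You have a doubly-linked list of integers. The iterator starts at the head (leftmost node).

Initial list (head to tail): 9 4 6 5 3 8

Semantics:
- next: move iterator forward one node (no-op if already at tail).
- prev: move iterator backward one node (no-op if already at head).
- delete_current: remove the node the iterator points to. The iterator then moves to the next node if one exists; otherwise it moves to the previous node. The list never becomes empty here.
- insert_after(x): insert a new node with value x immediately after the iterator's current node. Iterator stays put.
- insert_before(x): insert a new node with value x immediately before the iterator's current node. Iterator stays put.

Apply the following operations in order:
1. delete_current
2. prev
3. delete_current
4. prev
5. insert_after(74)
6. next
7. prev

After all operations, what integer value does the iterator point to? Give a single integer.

Answer: 6

Derivation:
After 1 (delete_current): list=[4, 6, 5, 3, 8] cursor@4
After 2 (prev): list=[4, 6, 5, 3, 8] cursor@4
After 3 (delete_current): list=[6, 5, 3, 8] cursor@6
After 4 (prev): list=[6, 5, 3, 8] cursor@6
After 5 (insert_after(74)): list=[6, 74, 5, 3, 8] cursor@6
After 6 (next): list=[6, 74, 5, 3, 8] cursor@74
After 7 (prev): list=[6, 74, 5, 3, 8] cursor@6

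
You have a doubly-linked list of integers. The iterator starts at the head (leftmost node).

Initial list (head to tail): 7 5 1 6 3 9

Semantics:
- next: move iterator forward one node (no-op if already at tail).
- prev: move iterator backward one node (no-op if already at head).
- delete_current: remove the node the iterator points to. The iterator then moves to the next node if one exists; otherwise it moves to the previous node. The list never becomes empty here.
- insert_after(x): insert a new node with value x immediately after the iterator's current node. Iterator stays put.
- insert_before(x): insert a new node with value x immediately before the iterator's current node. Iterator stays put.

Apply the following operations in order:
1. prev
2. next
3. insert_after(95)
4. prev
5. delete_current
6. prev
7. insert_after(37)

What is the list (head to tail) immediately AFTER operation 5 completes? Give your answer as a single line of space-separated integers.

Answer: 5 95 1 6 3 9

Derivation:
After 1 (prev): list=[7, 5, 1, 6, 3, 9] cursor@7
After 2 (next): list=[7, 5, 1, 6, 3, 9] cursor@5
After 3 (insert_after(95)): list=[7, 5, 95, 1, 6, 3, 9] cursor@5
After 4 (prev): list=[7, 5, 95, 1, 6, 3, 9] cursor@7
After 5 (delete_current): list=[5, 95, 1, 6, 3, 9] cursor@5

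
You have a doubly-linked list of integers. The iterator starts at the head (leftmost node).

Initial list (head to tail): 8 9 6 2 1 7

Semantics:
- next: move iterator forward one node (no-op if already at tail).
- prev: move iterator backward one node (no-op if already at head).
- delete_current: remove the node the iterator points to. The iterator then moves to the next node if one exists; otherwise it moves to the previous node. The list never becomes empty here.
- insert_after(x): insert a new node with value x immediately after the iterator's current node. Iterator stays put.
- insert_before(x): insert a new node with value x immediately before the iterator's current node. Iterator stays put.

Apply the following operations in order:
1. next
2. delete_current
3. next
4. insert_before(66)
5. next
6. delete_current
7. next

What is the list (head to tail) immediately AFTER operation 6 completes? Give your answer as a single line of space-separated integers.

Answer: 8 6 66 2 7

Derivation:
After 1 (next): list=[8, 9, 6, 2, 1, 7] cursor@9
After 2 (delete_current): list=[8, 6, 2, 1, 7] cursor@6
After 3 (next): list=[8, 6, 2, 1, 7] cursor@2
After 4 (insert_before(66)): list=[8, 6, 66, 2, 1, 7] cursor@2
After 5 (next): list=[8, 6, 66, 2, 1, 7] cursor@1
After 6 (delete_current): list=[8, 6, 66, 2, 7] cursor@7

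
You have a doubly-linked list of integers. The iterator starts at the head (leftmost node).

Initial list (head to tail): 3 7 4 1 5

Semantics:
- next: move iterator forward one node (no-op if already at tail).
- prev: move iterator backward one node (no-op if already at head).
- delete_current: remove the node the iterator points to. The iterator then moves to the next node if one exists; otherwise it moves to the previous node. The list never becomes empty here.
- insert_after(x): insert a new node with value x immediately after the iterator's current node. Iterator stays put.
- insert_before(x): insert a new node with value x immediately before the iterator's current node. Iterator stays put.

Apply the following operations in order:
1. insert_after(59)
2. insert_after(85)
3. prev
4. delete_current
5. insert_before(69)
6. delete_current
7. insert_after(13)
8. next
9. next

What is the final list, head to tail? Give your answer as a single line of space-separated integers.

Answer: 69 59 13 7 4 1 5

Derivation:
After 1 (insert_after(59)): list=[3, 59, 7, 4, 1, 5] cursor@3
After 2 (insert_after(85)): list=[3, 85, 59, 7, 4, 1, 5] cursor@3
After 3 (prev): list=[3, 85, 59, 7, 4, 1, 5] cursor@3
After 4 (delete_current): list=[85, 59, 7, 4, 1, 5] cursor@85
After 5 (insert_before(69)): list=[69, 85, 59, 7, 4, 1, 5] cursor@85
After 6 (delete_current): list=[69, 59, 7, 4, 1, 5] cursor@59
After 7 (insert_after(13)): list=[69, 59, 13, 7, 4, 1, 5] cursor@59
After 8 (next): list=[69, 59, 13, 7, 4, 1, 5] cursor@13
After 9 (next): list=[69, 59, 13, 7, 4, 1, 5] cursor@7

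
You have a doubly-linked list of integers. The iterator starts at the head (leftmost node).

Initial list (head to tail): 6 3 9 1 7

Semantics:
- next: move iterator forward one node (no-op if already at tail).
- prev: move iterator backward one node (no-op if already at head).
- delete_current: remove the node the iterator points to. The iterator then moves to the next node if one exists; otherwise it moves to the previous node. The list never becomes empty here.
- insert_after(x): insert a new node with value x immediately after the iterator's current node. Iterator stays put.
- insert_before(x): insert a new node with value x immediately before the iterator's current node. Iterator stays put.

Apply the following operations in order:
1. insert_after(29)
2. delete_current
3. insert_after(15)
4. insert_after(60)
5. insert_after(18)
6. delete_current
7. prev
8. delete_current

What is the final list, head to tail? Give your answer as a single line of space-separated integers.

Answer: 60 15 3 9 1 7

Derivation:
After 1 (insert_after(29)): list=[6, 29, 3, 9, 1, 7] cursor@6
After 2 (delete_current): list=[29, 3, 9, 1, 7] cursor@29
After 3 (insert_after(15)): list=[29, 15, 3, 9, 1, 7] cursor@29
After 4 (insert_after(60)): list=[29, 60, 15, 3, 9, 1, 7] cursor@29
After 5 (insert_after(18)): list=[29, 18, 60, 15, 3, 9, 1, 7] cursor@29
After 6 (delete_current): list=[18, 60, 15, 3, 9, 1, 7] cursor@18
After 7 (prev): list=[18, 60, 15, 3, 9, 1, 7] cursor@18
After 8 (delete_current): list=[60, 15, 3, 9, 1, 7] cursor@60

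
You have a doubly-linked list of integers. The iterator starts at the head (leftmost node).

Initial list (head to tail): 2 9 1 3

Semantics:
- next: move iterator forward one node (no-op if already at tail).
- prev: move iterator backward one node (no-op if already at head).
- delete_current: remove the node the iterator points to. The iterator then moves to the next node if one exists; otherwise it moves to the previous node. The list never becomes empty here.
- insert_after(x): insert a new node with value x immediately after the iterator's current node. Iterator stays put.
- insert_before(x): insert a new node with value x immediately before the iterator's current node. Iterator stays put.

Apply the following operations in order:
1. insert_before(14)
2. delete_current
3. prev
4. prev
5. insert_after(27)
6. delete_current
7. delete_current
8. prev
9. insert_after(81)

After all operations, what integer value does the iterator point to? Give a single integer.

After 1 (insert_before(14)): list=[14, 2, 9, 1, 3] cursor@2
After 2 (delete_current): list=[14, 9, 1, 3] cursor@9
After 3 (prev): list=[14, 9, 1, 3] cursor@14
After 4 (prev): list=[14, 9, 1, 3] cursor@14
After 5 (insert_after(27)): list=[14, 27, 9, 1, 3] cursor@14
After 6 (delete_current): list=[27, 9, 1, 3] cursor@27
After 7 (delete_current): list=[9, 1, 3] cursor@9
After 8 (prev): list=[9, 1, 3] cursor@9
After 9 (insert_after(81)): list=[9, 81, 1, 3] cursor@9

Answer: 9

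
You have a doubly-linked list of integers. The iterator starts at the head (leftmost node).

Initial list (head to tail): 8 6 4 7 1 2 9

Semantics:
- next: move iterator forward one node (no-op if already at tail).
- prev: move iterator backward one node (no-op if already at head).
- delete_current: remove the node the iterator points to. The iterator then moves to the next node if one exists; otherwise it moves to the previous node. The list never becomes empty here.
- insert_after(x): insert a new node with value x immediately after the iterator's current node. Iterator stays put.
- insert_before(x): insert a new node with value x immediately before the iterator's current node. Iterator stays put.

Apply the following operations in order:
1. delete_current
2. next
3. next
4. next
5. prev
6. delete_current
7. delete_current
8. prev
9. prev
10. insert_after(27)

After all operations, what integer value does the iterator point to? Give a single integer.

Answer: 6

Derivation:
After 1 (delete_current): list=[6, 4, 7, 1, 2, 9] cursor@6
After 2 (next): list=[6, 4, 7, 1, 2, 9] cursor@4
After 3 (next): list=[6, 4, 7, 1, 2, 9] cursor@7
After 4 (next): list=[6, 4, 7, 1, 2, 9] cursor@1
After 5 (prev): list=[6, 4, 7, 1, 2, 9] cursor@7
After 6 (delete_current): list=[6, 4, 1, 2, 9] cursor@1
After 7 (delete_current): list=[6, 4, 2, 9] cursor@2
After 8 (prev): list=[6, 4, 2, 9] cursor@4
After 9 (prev): list=[6, 4, 2, 9] cursor@6
After 10 (insert_after(27)): list=[6, 27, 4, 2, 9] cursor@6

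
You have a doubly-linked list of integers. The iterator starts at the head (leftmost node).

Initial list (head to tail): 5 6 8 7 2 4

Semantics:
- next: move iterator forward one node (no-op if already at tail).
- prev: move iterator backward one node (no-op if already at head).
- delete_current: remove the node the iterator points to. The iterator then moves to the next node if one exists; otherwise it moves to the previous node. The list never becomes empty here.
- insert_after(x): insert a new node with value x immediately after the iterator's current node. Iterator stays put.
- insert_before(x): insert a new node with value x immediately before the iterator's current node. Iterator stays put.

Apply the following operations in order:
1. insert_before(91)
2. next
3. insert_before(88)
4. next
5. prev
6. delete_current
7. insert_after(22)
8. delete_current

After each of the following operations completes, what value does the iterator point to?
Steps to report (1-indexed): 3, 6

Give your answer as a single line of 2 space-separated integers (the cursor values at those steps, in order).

Answer: 6 8

Derivation:
After 1 (insert_before(91)): list=[91, 5, 6, 8, 7, 2, 4] cursor@5
After 2 (next): list=[91, 5, 6, 8, 7, 2, 4] cursor@6
After 3 (insert_before(88)): list=[91, 5, 88, 6, 8, 7, 2, 4] cursor@6
After 4 (next): list=[91, 5, 88, 6, 8, 7, 2, 4] cursor@8
After 5 (prev): list=[91, 5, 88, 6, 8, 7, 2, 4] cursor@6
After 6 (delete_current): list=[91, 5, 88, 8, 7, 2, 4] cursor@8
After 7 (insert_after(22)): list=[91, 5, 88, 8, 22, 7, 2, 4] cursor@8
After 8 (delete_current): list=[91, 5, 88, 22, 7, 2, 4] cursor@22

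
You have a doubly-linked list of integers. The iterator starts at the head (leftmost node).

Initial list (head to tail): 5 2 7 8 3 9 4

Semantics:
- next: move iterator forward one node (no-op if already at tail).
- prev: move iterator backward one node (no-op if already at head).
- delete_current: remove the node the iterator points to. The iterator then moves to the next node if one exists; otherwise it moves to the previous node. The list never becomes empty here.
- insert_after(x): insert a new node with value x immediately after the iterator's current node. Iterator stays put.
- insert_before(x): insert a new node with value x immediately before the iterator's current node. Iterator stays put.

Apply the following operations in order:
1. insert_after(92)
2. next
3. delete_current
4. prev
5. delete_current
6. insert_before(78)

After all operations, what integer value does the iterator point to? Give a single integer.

After 1 (insert_after(92)): list=[5, 92, 2, 7, 8, 3, 9, 4] cursor@5
After 2 (next): list=[5, 92, 2, 7, 8, 3, 9, 4] cursor@92
After 3 (delete_current): list=[5, 2, 7, 8, 3, 9, 4] cursor@2
After 4 (prev): list=[5, 2, 7, 8, 3, 9, 4] cursor@5
After 5 (delete_current): list=[2, 7, 8, 3, 9, 4] cursor@2
After 6 (insert_before(78)): list=[78, 2, 7, 8, 3, 9, 4] cursor@2

Answer: 2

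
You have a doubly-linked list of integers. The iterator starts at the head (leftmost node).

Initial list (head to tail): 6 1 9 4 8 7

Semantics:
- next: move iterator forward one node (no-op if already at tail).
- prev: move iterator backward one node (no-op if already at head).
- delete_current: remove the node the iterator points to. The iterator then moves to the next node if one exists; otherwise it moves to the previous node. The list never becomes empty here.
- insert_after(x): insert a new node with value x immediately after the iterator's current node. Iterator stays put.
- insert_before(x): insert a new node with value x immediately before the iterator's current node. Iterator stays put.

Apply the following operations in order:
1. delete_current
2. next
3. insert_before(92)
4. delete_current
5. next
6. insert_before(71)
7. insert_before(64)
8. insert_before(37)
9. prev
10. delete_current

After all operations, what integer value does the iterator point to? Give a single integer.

After 1 (delete_current): list=[1, 9, 4, 8, 7] cursor@1
After 2 (next): list=[1, 9, 4, 8, 7] cursor@9
After 3 (insert_before(92)): list=[1, 92, 9, 4, 8, 7] cursor@9
After 4 (delete_current): list=[1, 92, 4, 8, 7] cursor@4
After 5 (next): list=[1, 92, 4, 8, 7] cursor@8
After 6 (insert_before(71)): list=[1, 92, 4, 71, 8, 7] cursor@8
After 7 (insert_before(64)): list=[1, 92, 4, 71, 64, 8, 7] cursor@8
After 8 (insert_before(37)): list=[1, 92, 4, 71, 64, 37, 8, 7] cursor@8
After 9 (prev): list=[1, 92, 4, 71, 64, 37, 8, 7] cursor@37
After 10 (delete_current): list=[1, 92, 4, 71, 64, 8, 7] cursor@8

Answer: 8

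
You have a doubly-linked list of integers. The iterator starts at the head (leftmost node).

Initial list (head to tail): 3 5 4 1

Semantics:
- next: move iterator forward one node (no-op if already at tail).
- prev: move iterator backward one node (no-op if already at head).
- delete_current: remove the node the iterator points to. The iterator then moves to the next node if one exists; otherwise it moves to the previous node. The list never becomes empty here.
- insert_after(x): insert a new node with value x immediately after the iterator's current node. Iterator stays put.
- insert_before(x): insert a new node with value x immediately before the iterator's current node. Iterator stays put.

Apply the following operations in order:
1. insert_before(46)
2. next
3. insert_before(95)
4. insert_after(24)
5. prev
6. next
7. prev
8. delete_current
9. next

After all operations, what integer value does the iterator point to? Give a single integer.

Answer: 24

Derivation:
After 1 (insert_before(46)): list=[46, 3, 5, 4, 1] cursor@3
After 2 (next): list=[46, 3, 5, 4, 1] cursor@5
After 3 (insert_before(95)): list=[46, 3, 95, 5, 4, 1] cursor@5
After 4 (insert_after(24)): list=[46, 3, 95, 5, 24, 4, 1] cursor@5
After 5 (prev): list=[46, 3, 95, 5, 24, 4, 1] cursor@95
After 6 (next): list=[46, 3, 95, 5, 24, 4, 1] cursor@5
After 7 (prev): list=[46, 3, 95, 5, 24, 4, 1] cursor@95
After 8 (delete_current): list=[46, 3, 5, 24, 4, 1] cursor@5
After 9 (next): list=[46, 3, 5, 24, 4, 1] cursor@24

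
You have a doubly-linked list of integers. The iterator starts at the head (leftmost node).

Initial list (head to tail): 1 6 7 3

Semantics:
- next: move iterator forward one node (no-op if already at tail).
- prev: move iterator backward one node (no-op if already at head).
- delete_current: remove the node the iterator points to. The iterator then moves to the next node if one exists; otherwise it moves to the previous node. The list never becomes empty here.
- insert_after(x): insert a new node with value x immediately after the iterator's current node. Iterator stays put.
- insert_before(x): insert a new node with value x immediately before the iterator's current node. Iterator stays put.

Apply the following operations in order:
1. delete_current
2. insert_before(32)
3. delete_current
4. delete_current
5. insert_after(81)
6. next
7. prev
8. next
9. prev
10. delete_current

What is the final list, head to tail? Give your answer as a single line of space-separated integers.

After 1 (delete_current): list=[6, 7, 3] cursor@6
After 2 (insert_before(32)): list=[32, 6, 7, 3] cursor@6
After 3 (delete_current): list=[32, 7, 3] cursor@7
After 4 (delete_current): list=[32, 3] cursor@3
After 5 (insert_after(81)): list=[32, 3, 81] cursor@3
After 6 (next): list=[32, 3, 81] cursor@81
After 7 (prev): list=[32, 3, 81] cursor@3
After 8 (next): list=[32, 3, 81] cursor@81
After 9 (prev): list=[32, 3, 81] cursor@3
After 10 (delete_current): list=[32, 81] cursor@81

Answer: 32 81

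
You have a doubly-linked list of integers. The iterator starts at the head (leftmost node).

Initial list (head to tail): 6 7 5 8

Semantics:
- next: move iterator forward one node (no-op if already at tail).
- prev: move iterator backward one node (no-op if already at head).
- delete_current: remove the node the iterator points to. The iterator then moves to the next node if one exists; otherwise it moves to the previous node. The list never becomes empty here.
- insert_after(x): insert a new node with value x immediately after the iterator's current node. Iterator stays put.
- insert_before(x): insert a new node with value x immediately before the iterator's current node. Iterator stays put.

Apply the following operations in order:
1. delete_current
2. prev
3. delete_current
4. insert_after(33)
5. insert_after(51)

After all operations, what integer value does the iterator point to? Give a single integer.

Answer: 5

Derivation:
After 1 (delete_current): list=[7, 5, 8] cursor@7
After 2 (prev): list=[7, 5, 8] cursor@7
After 3 (delete_current): list=[5, 8] cursor@5
After 4 (insert_after(33)): list=[5, 33, 8] cursor@5
After 5 (insert_after(51)): list=[5, 51, 33, 8] cursor@5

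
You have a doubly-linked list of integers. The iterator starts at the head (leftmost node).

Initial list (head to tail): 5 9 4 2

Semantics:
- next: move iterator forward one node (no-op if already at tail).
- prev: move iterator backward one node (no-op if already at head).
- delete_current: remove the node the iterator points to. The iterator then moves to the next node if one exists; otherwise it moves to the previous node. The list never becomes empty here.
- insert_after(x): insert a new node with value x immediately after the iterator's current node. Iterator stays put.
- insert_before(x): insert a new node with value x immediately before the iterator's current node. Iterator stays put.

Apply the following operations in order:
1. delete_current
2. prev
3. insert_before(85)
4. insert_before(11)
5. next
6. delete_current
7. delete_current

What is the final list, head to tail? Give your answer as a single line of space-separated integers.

Answer: 85 11 9

Derivation:
After 1 (delete_current): list=[9, 4, 2] cursor@9
After 2 (prev): list=[9, 4, 2] cursor@9
After 3 (insert_before(85)): list=[85, 9, 4, 2] cursor@9
After 4 (insert_before(11)): list=[85, 11, 9, 4, 2] cursor@9
After 5 (next): list=[85, 11, 9, 4, 2] cursor@4
After 6 (delete_current): list=[85, 11, 9, 2] cursor@2
After 7 (delete_current): list=[85, 11, 9] cursor@9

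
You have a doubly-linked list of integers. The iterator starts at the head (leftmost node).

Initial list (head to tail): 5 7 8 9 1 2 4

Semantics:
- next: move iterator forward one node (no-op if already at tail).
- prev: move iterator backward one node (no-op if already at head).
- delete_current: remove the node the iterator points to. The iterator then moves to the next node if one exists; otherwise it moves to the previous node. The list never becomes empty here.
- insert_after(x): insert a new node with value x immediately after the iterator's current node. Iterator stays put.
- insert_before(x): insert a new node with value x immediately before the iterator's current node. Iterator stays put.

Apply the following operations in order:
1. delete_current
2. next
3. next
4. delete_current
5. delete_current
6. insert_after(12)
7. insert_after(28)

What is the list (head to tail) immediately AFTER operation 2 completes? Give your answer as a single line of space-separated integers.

Answer: 7 8 9 1 2 4

Derivation:
After 1 (delete_current): list=[7, 8, 9, 1, 2, 4] cursor@7
After 2 (next): list=[7, 8, 9, 1, 2, 4] cursor@8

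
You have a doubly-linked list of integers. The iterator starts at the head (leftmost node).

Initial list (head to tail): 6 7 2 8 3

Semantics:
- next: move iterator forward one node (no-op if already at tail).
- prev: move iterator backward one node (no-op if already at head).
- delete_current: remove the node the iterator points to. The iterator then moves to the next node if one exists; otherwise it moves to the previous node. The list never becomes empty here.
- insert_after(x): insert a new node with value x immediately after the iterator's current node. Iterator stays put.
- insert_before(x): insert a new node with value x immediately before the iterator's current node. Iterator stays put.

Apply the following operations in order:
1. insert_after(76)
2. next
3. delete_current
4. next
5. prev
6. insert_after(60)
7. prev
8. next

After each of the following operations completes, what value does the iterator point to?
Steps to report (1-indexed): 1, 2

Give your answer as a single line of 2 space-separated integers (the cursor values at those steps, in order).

Answer: 6 76

Derivation:
After 1 (insert_after(76)): list=[6, 76, 7, 2, 8, 3] cursor@6
After 2 (next): list=[6, 76, 7, 2, 8, 3] cursor@76
After 3 (delete_current): list=[6, 7, 2, 8, 3] cursor@7
After 4 (next): list=[6, 7, 2, 8, 3] cursor@2
After 5 (prev): list=[6, 7, 2, 8, 3] cursor@7
After 6 (insert_after(60)): list=[6, 7, 60, 2, 8, 3] cursor@7
After 7 (prev): list=[6, 7, 60, 2, 8, 3] cursor@6
After 8 (next): list=[6, 7, 60, 2, 8, 3] cursor@7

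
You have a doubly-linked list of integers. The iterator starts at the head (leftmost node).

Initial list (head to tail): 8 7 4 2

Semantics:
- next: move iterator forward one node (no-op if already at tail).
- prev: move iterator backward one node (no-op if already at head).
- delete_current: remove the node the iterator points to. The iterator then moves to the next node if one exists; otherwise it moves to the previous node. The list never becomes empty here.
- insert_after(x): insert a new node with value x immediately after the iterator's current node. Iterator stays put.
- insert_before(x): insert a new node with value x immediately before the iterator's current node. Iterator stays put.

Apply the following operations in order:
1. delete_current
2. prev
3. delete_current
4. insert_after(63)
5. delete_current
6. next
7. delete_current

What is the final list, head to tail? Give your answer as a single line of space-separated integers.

After 1 (delete_current): list=[7, 4, 2] cursor@7
After 2 (prev): list=[7, 4, 2] cursor@7
After 3 (delete_current): list=[4, 2] cursor@4
After 4 (insert_after(63)): list=[4, 63, 2] cursor@4
After 5 (delete_current): list=[63, 2] cursor@63
After 6 (next): list=[63, 2] cursor@2
After 7 (delete_current): list=[63] cursor@63

Answer: 63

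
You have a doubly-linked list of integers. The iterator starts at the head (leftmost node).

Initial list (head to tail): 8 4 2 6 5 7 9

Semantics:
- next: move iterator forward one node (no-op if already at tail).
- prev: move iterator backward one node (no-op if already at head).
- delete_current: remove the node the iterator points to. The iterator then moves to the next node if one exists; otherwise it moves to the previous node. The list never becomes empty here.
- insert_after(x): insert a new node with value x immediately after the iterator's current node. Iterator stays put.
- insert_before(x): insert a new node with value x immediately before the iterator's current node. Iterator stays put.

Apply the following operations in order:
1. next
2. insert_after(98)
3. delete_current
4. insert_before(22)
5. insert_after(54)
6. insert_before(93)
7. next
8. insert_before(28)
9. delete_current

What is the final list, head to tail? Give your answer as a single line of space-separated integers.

After 1 (next): list=[8, 4, 2, 6, 5, 7, 9] cursor@4
After 2 (insert_after(98)): list=[8, 4, 98, 2, 6, 5, 7, 9] cursor@4
After 3 (delete_current): list=[8, 98, 2, 6, 5, 7, 9] cursor@98
After 4 (insert_before(22)): list=[8, 22, 98, 2, 6, 5, 7, 9] cursor@98
After 5 (insert_after(54)): list=[8, 22, 98, 54, 2, 6, 5, 7, 9] cursor@98
After 6 (insert_before(93)): list=[8, 22, 93, 98, 54, 2, 6, 5, 7, 9] cursor@98
After 7 (next): list=[8, 22, 93, 98, 54, 2, 6, 5, 7, 9] cursor@54
After 8 (insert_before(28)): list=[8, 22, 93, 98, 28, 54, 2, 6, 5, 7, 9] cursor@54
After 9 (delete_current): list=[8, 22, 93, 98, 28, 2, 6, 5, 7, 9] cursor@2

Answer: 8 22 93 98 28 2 6 5 7 9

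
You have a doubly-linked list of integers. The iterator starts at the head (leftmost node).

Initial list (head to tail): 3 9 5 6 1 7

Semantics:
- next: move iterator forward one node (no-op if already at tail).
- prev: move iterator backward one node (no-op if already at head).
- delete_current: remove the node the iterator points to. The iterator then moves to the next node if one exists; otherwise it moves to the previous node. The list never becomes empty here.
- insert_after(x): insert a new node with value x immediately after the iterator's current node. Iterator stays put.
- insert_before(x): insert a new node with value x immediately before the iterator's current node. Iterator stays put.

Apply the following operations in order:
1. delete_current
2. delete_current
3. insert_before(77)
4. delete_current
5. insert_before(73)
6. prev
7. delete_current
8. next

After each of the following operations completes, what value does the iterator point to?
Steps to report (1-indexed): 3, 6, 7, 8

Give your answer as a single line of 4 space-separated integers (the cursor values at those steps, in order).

Answer: 5 73 6 1

Derivation:
After 1 (delete_current): list=[9, 5, 6, 1, 7] cursor@9
After 2 (delete_current): list=[5, 6, 1, 7] cursor@5
After 3 (insert_before(77)): list=[77, 5, 6, 1, 7] cursor@5
After 4 (delete_current): list=[77, 6, 1, 7] cursor@6
After 5 (insert_before(73)): list=[77, 73, 6, 1, 7] cursor@6
After 6 (prev): list=[77, 73, 6, 1, 7] cursor@73
After 7 (delete_current): list=[77, 6, 1, 7] cursor@6
After 8 (next): list=[77, 6, 1, 7] cursor@1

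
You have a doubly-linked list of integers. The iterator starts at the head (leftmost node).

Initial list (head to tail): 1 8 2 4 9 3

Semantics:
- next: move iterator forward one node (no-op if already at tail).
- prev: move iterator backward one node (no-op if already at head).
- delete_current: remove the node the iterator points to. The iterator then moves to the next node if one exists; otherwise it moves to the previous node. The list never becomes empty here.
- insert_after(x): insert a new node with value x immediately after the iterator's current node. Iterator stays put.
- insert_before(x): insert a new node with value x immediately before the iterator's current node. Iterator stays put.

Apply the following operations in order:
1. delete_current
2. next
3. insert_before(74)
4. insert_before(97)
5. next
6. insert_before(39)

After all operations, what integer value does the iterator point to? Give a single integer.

Answer: 4

Derivation:
After 1 (delete_current): list=[8, 2, 4, 9, 3] cursor@8
After 2 (next): list=[8, 2, 4, 9, 3] cursor@2
After 3 (insert_before(74)): list=[8, 74, 2, 4, 9, 3] cursor@2
After 4 (insert_before(97)): list=[8, 74, 97, 2, 4, 9, 3] cursor@2
After 5 (next): list=[8, 74, 97, 2, 4, 9, 3] cursor@4
After 6 (insert_before(39)): list=[8, 74, 97, 2, 39, 4, 9, 3] cursor@4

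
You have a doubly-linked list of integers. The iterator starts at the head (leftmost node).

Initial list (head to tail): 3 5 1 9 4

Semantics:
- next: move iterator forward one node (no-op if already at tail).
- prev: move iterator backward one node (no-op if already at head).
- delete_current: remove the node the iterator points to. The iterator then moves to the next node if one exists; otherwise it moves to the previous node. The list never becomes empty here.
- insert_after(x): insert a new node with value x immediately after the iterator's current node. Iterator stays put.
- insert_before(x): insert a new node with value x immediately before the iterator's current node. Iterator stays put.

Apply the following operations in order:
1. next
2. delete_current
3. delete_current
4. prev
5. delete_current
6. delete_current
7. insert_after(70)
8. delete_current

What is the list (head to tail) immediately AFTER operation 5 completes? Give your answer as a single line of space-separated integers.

Answer: 9 4

Derivation:
After 1 (next): list=[3, 5, 1, 9, 4] cursor@5
After 2 (delete_current): list=[3, 1, 9, 4] cursor@1
After 3 (delete_current): list=[3, 9, 4] cursor@9
After 4 (prev): list=[3, 9, 4] cursor@3
After 5 (delete_current): list=[9, 4] cursor@9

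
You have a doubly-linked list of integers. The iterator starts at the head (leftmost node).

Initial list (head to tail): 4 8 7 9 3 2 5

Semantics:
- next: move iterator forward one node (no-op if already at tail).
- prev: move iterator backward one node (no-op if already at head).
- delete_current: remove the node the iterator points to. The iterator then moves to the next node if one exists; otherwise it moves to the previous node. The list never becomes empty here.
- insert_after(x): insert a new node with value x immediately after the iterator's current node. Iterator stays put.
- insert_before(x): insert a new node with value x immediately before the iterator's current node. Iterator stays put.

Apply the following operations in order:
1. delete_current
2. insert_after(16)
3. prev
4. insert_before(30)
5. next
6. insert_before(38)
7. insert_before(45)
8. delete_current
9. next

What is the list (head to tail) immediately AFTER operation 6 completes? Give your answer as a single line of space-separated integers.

Answer: 30 8 38 16 7 9 3 2 5

Derivation:
After 1 (delete_current): list=[8, 7, 9, 3, 2, 5] cursor@8
After 2 (insert_after(16)): list=[8, 16, 7, 9, 3, 2, 5] cursor@8
After 3 (prev): list=[8, 16, 7, 9, 3, 2, 5] cursor@8
After 4 (insert_before(30)): list=[30, 8, 16, 7, 9, 3, 2, 5] cursor@8
After 5 (next): list=[30, 8, 16, 7, 9, 3, 2, 5] cursor@16
After 6 (insert_before(38)): list=[30, 8, 38, 16, 7, 9, 3, 2, 5] cursor@16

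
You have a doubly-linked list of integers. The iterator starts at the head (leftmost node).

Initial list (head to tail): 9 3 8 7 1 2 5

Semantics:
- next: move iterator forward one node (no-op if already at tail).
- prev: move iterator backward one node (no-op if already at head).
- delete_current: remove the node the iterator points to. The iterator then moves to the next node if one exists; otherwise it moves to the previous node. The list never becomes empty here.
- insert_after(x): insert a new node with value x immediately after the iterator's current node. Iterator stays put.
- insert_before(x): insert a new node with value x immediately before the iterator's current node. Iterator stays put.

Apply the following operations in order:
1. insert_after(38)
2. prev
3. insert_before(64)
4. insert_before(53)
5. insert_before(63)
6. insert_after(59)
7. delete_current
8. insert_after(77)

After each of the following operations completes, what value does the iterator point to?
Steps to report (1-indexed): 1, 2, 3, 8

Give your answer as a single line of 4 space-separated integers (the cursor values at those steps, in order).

After 1 (insert_after(38)): list=[9, 38, 3, 8, 7, 1, 2, 5] cursor@9
After 2 (prev): list=[9, 38, 3, 8, 7, 1, 2, 5] cursor@9
After 3 (insert_before(64)): list=[64, 9, 38, 3, 8, 7, 1, 2, 5] cursor@9
After 4 (insert_before(53)): list=[64, 53, 9, 38, 3, 8, 7, 1, 2, 5] cursor@9
After 5 (insert_before(63)): list=[64, 53, 63, 9, 38, 3, 8, 7, 1, 2, 5] cursor@9
After 6 (insert_after(59)): list=[64, 53, 63, 9, 59, 38, 3, 8, 7, 1, 2, 5] cursor@9
After 7 (delete_current): list=[64, 53, 63, 59, 38, 3, 8, 7, 1, 2, 5] cursor@59
After 8 (insert_after(77)): list=[64, 53, 63, 59, 77, 38, 3, 8, 7, 1, 2, 5] cursor@59

Answer: 9 9 9 59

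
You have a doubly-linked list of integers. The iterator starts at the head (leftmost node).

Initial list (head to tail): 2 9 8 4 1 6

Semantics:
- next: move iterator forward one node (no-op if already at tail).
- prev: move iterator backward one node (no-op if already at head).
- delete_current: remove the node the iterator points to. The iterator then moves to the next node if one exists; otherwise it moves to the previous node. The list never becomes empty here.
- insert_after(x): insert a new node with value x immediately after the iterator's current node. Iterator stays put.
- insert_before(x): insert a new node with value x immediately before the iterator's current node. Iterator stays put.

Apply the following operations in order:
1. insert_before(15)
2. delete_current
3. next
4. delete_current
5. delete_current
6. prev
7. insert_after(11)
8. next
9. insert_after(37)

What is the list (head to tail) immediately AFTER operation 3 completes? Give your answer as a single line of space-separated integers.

After 1 (insert_before(15)): list=[15, 2, 9, 8, 4, 1, 6] cursor@2
After 2 (delete_current): list=[15, 9, 8, 4, 1, 6] cursor@9
After 3 (next): list=[15, 9, 8, 4, 1, 6] cursor@8

Answer: 15 9 8 4 1 6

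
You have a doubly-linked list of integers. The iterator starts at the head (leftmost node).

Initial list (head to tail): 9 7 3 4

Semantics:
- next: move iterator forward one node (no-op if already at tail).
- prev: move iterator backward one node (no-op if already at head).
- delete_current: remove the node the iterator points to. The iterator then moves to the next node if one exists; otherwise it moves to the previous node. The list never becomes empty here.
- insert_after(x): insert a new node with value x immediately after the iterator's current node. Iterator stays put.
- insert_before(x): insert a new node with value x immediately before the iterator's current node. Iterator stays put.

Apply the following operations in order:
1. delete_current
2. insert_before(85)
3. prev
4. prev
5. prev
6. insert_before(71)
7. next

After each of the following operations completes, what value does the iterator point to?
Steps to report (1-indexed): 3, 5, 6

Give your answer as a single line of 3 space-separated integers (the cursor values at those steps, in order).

Answer: 85 85 85

Derivation:
After 1 (delete_current): list=[7, 3, 4] cursor@7
After 2 (insert_before(85)): list=[85, 7, 3, 4] cursor@7
After 3 (prev): list=[85, 7, 3, 4] cursor@85
After 4 (prev): list=[85, 7, 3, 4] cursor@85
After 5 (prev): list=[85, 7, 3, 4] cursor@85
After 6 (insert_before(71)): list=[71, 85, 7, 3, 4] cursor@85
After 7 (next): list=[71, 85, 7, 3, 4] cursor@7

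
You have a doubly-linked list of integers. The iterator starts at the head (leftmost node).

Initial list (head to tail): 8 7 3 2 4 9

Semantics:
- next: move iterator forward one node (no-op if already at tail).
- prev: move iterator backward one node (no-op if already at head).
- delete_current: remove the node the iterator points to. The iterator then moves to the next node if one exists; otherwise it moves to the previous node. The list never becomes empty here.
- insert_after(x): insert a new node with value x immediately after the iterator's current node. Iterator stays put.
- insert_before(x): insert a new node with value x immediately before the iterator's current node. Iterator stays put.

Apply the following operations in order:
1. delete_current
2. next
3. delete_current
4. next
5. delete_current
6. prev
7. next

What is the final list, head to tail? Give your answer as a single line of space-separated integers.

Answer: 7 2 9

Derivation:
After 1 (delete_current): list=[7, 3, 2, 4, 9] cursor@7
After 2 (next): list=[7, 3, 2, 4, 9] cursor@3
After 3 (delete_current): list=[7, 2, 4, 9] cursor@2
After 4 (next): list=[7, 2, 4, 9] cursor@4
After 5 (delete_current): list=[7, 2, 9] cursor@9
After 6 (prev): list=[7, 2, 9] cursor@2
After 7 (next): list=[7, 2, 9] cursor@9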